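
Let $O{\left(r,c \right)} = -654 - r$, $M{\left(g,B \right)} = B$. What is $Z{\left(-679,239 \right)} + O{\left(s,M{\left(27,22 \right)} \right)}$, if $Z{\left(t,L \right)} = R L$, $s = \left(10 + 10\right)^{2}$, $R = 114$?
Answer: $26192$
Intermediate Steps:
$s = 400$ ($s = 20^{2} = 400$)
$Z{\left(t,L \right)} = 114 L$
$Z{\left(-679,239 \right)} + O{\left(s,M{\left(27,22 \right)} \right)} = 114 \cdot 239 - 1054 = 27246 - 1054 = 26192$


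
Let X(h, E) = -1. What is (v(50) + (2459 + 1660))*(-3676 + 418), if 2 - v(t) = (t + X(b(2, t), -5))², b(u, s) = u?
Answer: -5603760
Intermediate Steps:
v(t) = 2 - (-1 + t)² (v(t) = 2 - (t - 1)² = 2 - (-1 + t)²)
(v(50) + (2459 + 1660))*(-3676 + 418) = ((2 - (-1 + 50)²) + (2459 + 1660))*(-3676 + 418) = ((2 - 1*49²) + 4119)*(-3258) = ((2 - 1*2401) + 4119)*(-3258) = ((2 - 2401) + 4119)*(-3258) = (-2399 + 4119)*(-3258) = 1720*(-3258) = -5603760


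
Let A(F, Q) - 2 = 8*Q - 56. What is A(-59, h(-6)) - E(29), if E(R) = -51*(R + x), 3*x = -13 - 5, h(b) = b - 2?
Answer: 1055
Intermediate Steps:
h(b) = -2 + b
x = -6 (x = (-13 - 5)/3 = (1/3)*(-18) = -6)
A(F, Q) = -54 + 8*Q (A(F, Q) = 2 + (8*Q - 56) = 2 + (-56 + 8*Q) = -54 + 8*Q)
E(R) = 306 - 51*R (E(R) = -51*(R - 6) = -51*(-6 + R) = 306 - 51*R)
A(-59, h(-6)) - E(29) = (-54 + 8*(-2 - 6)) - (306 - 51*29) = (-54 + 8*(-8)) - (306 - 1479) = (-54 - 64) - 1*(-1173) = -118 + 1173 = 1055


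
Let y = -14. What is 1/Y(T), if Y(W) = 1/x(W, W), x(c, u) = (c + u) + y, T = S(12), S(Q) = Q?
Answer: 10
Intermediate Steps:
T = 12
x(c, u) = -14 + c + u (x(c, u) = (c + u) - 14 = -14 + c + u)
Y(W) = 1/(-14 + 2*W) (Y(W) = 1/(-14 + W + W) = 1/(-14 + 2*W))
1/Y(T) = 1/(1/(2*(-7 + 12))) = 1/((½)/5) = 1/((½)*(⅕)) = 1/(⅒) = 10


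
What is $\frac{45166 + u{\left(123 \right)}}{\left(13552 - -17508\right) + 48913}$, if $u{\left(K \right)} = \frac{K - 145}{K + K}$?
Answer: $\frac{5555407}{9836679} \approx 0.56476$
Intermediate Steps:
$u{\left(K \right)} = \frac{-145 + K}{2 K}$
$\frac{45166 + u{\left(123 \right)}}{\left(13552 - -17508\right) + 48913} = \frac{45166 + \frac{-145 + 123}{2 \cdot 123}}{\left(13552 - -17508\right) + 48913} = \frac{45166 + \frac{1}{2} \cdot \frac{1}{123} \left(-22\right)}{\left(13552 + 17508\right) + 48913} = \frac{45166 - \frac{11}{123}}{31060 + 48913} = \frac{5555407}{123 \cdot 79973} = \frac{5555407}{123} \cdot \frac{1}{79973} = \frac{5555407}{9836679}$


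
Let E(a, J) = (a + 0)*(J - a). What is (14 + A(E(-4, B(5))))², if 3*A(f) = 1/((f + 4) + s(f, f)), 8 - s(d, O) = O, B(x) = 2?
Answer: 255025/1296 ≈ 196.78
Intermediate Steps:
s(d, O) = 8 - O
E(a, J) = a*(J - a)
A(f) = 1/36 (A(f) = 1/(3*((f + 4) + (8 - f))) = 1/(3*((4 + f) + (8 - f))) = (⅓)/12 = (⅓)*(1/12) = 1/36)
(14 + A(E(-4, B(5))))² = (14 + 1/36)² = (505/36)² = 255025/1296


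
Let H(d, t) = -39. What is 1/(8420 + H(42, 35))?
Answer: 1/8381 ≈ 0.00011932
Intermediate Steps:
1/(8420 + H(42, 35)) = 1/(8420 - 39) = 1/8381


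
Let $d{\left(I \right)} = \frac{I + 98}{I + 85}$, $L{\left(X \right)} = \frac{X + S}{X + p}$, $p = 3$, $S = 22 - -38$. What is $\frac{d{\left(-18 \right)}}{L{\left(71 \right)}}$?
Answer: $\frac{5920}{8777} \approx 0.67449$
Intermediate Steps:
$S = 60$ ($S = 22 + 38 = 60$)
$L{\left(X \right)} = \frac{60 + X}{3 + X}$ ($L{\left(X \right)} = \frac{X + 60}{X + 3} = \frac{60 + X}{3 + X}$)
$d{\left(I \right)} = \frac{98 + I}{85 + I}$
$\frac{d{\left(-18 \right)}}{L{\left(71 \right)}} = \frac{\frac{1}{85 - 18} \left(98 - 18\right)}{\frac{1}{3 + 71} \left(60 + 71\right)} = \frac{\frac{1}{67} \cdot 80}{\frac{1}{74} \cdot 131} = \frac{80}{67 \cdot \frac{131}{74}} = \frac{80}{67} \cdot \frac{74}{131} = \frac{5920}{8777}$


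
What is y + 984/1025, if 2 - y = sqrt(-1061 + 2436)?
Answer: 74/25 - 5*sqrt(55) ≈ -34.121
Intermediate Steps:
y = 2 - 5*sqrt(55) (y = 2 - sqrt(-1061 + 2436) = 2 - sqrt(1375) = 2 - 5*sqrt(55) ≈ -35.081)
y + 984/1025 = (2 - 5*sqrt(55)) + 984/1025 = (2 - 5*sqrt(55)) + 984*(1/1025) = (2 - 5*sqrt(55)) + 24/25 = 74/25 - 5*sqrt(55)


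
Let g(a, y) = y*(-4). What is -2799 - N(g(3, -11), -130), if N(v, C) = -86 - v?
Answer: -2669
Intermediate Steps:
g(a, y) = -4*y
-2799 - N(g(3, -11), -130) = -2799 - (-86 - (-4)*(-11)) = -2799 - (-86 - 1*44) = -2799 - (-86 - 44) = -2799 - 1*(-130) = -2799 + 130 = -2669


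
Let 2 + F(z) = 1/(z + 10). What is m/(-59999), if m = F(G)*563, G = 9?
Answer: 20831/1139981 ≈ 0.018273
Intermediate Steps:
F(z) = -2 + 1/(10 + z) (F(z) = -2 + 1/(z + 10) = -2 + 1/(10 + z))
m = -20831/19 (m = ((-19 - 2*9)/(10 + 9))*563 = ((-19 - 18)/19)*563 = ((1/19)*(-37))*563 = -37/19*563 = -20831/19 ≈ -1096.4)
m/(-59999) = -20831/19/(-59999) = -20831/19*(-1/59999) = 20831/1139981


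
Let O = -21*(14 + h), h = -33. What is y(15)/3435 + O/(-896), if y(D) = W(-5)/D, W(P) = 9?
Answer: -326197/732800 ≈ -0.44514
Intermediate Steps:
O = 399 (O = -21*(14 - 33) = -21*(-19) = 399)
y(D) = 9/D
y(15)/3435 + O/(-896) = (9/15)/3435 + 399/(-896) = (9*(1/15))*(1/3435) + 399*(-1/896) = (⅗)*(1/3435) - 57/128 = 1/5725 - 57/128 = -326197/732800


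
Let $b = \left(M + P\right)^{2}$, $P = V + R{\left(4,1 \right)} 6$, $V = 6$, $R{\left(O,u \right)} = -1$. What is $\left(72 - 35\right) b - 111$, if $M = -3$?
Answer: $222$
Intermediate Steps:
$P = 0$ ($P = 6 - 6 = 0$)
$b = 9$ ($b = \left(-3 + 0\right)^{2} = \left(-3\right)^{2} = 9$)
$\left(72 - 35\right) b - 111 = \left(72 - 35\right) 9 - 111 = 37 \cdot 9 - 111 = 333 - 111 = 222$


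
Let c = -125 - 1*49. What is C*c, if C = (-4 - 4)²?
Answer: -11136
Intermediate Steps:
c = -174 (c = -125 - 49 = -174)
C = 64 (C = (-8)² = 64)
C*c = 64*(-174) = -11136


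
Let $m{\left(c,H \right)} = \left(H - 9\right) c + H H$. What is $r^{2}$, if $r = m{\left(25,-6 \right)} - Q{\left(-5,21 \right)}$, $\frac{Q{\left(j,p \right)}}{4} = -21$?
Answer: $65025$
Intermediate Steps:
$m{\left(c,H \right)} = H^{2} + c \left(-9 + H\right)$ ($m{\left(c,H \right)} = \left(-9 + H\right) c + H^{2} = c \left(-9 + H\right) + H^{2} = H^{2} + c \left(-9 + H\right)$)
$Q{\left(j,p \right)} = -84$ ($Q{\left(j,p \right)} = 4 \left(-21\right) = -84$)
$r = -255$ ($r = \left(\left(-6\right)^{2} - 225 - 150\right) - -84 = \left(36 - 225 - 150\right) + 84 = -339 + 84 = -255$)
$r^{2} = \left(-255\right)^{2} = 65025$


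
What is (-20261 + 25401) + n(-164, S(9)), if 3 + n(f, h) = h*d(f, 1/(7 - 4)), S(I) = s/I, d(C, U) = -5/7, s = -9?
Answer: 35964/7 ≈ 5137.7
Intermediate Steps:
d(C, U) = -5/7 (d(C, U) = -5*⅐ = -5/7)
S(I) = -9/I
n(f, h) = -3 - 5*h/7 (n(f, h) = -3 + h*(-5/7) = -3 - 5*h/7)
(-20261 + 25401) + n(-164, S(9)) = (-20261 + 25401) + (-3 - (-45)/(7*9)) = 5140 + (-3 - (-45)/(7*9)) = 5140 + (-3 - 5/7*(-1)) = 5140 + (-3 + 5/7) = 5140 - 16/7 = 35964/7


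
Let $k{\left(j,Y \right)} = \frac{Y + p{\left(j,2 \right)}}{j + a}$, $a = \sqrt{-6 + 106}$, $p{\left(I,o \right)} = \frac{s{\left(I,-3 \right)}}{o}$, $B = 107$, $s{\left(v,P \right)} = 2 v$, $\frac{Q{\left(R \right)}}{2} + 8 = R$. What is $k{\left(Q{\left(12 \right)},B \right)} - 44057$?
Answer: $- \frac{792911}{18} \approx -44051.0$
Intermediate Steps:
$Q{\left(R \right)} = -16 + 2 R$
$p{\left(I,o \right)} = \frac{2 I}{o}$
$a = 10$ ($a = \sqrt{100} = 10$)
$k{\left(j,Y \right)} = \frac{Y + j}{10 + j}$ ($k{\left(j,Y \right)} = \frac{Y + \frac{2 j}{2}}{j + 10} = \frac{Y + 2 j \frac{1}{2}}{10 + j} = \frac{Y + j}{10 + j}$)
$k{\left(Q{\left(12 \right)},B \right)} - 44057 = \frac{107 + \left(-16 + 2 \cdot 12\right)}{10 + \left(-16 + 2 \cdot 12\right)} - 44057 = \frac{107 + \left(-16 + 24\right)}{10 + \left(-16 + 24\right)} - 44057 = \frac{107 + 8}{10 + 8} - 44057 = \frac{1}{18} \cdot 115 - 44057 = \frac{115}{18} - 44057 = - \frac{792911}{18}$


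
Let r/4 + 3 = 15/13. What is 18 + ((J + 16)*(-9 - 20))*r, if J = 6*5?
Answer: 128298/13 ≈ 9869.1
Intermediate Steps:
J = 30
r = -96/13 (r = -12 + 4*(15/13) = -12 + 60/13 = -96/13 ≈ -7.3846)
18 + ((J + 16)*(-9 - 20))*r = 18 + ((30 + 16)*(-9 - 20))*(-96/13) = 18 + (46*(-29))*(-96/13) = 18 - 1334*(-96/13) = 18 + 128064/13 = 128298/13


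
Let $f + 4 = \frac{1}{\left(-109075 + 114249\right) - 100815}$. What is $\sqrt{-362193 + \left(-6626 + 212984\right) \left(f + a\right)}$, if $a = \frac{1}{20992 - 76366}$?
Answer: $\frac{2 i \sqrt{231323098128870883330195}}{882670789} \approx 1089.8 i$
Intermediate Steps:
$a = - \frac{1}{55374}$ ($a = \frac{1}{-55374} = - \frac{1}{55374} \approx -1.8059 \cdot 10^{-5}$)
$f = - \frac{382565}{95641}$ ($f = -4 + \frac{1}{\left(-109075 + 114249\right) - 100815} = -4 + \frac{1}{5174 - 100815} = -4 + \frac{1}{-95641} = -4 - \frac{1}{95641} = - \frac{382565}{95641} \approx -4.0$)
$\sqrt{-362193 + \left(-6626 + 212984\right) \left(f + a\right)} = \sqrt{-362193 + \left(-6626 + 212984\right) \left(- \frac{382565}{95641} - \frac{1}{55374}\right)} = \sqrt{-362193 + 206358 \left(- \frac{21184249951}{5296024734}\right)} = \sqrt{-362193 - \frac{728589908564743}{882670789}} = \sqrt{- \frac{1048287089645020}{882670789}} = \frac{2 i \sqrt{231323098128870883330195}}{882670789}$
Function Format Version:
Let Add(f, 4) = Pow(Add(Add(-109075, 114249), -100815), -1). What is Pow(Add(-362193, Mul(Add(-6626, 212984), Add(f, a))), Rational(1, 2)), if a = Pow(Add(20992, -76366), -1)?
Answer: Mul(Rational(2, 882670789), I, Pow(231323098128870883330195, Rational(1, 2))) ≈ Mul(1089.8, I)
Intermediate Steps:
a = Rational(-1, 55374) (a = Pow(-55374, -1) = Rational(-1, 55374) ≈ -1.8059e-5)
f = Rational(-382565, 95641) (f = Add(-4, Pow(Add(Add(-109075, 114249), -100815), -1)) = Add(-4, Pow(Add(5174, -100815), -1)) = Add(-4, Pow(-95641, -1)) = Add(-4, Rational(-1, 95641)) = Rational(-382565, 95641) ≈ -4.0000)
Pow(Add(-362193, Mul(Add(-6626, 212984), Add(f, a))), Rational(1, 2)) = Pow(Add(-362193, Mul(Add(-6626, 212984), Add(Rational(-382565, 95641), Rational(-1, 55374)))), Rational(1, 2)) = Pow(Add(-362193, Mul(206358, Rational(-21184249951, 5296024734))), Rational(1, 2)) = Pow(Add(-362193, Rational(-728589908564743, 882670789)), Rational(1, 2)) = Pow(Rational(-1048287089645020, 882670789), Rational(1, 2)) = Mul(Rational(2, 882670789), I, Pow(231323098128870883330195, Rational(1, 2)))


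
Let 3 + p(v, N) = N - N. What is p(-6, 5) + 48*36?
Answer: 1725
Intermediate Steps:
p(v, N) = -3 (p(v, N) = -3 + (N - N) = -3 + 0 = -3)
p(-6, 5) + 48*36 = -3 + 48*36 = -3 + 1728 = 1725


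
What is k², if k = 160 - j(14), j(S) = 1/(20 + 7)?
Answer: 18653761/729 ≈ 25588.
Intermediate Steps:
j(S) = 1/27
k = 4319/27 (k = 160 - 1*1/27 = 160 - 1/27 = 4319/27 ≈ 159.96)
k² = (4319/27)² = 18653761/729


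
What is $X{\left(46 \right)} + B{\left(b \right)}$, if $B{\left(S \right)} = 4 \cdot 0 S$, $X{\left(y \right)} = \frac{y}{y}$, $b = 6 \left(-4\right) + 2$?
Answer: $1$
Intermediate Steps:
$b = -22$ ($b = -24 + 2 = -22$)
$X{\left(y \right)} = 1$
$B{\left(S \right)} = 0$ ($B{\left(S \right)} = 0 S = 0$)
$X{\left(46 \right)} + B{\left(b \right)} = 1 + 0 = 1$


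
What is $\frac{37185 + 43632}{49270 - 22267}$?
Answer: $\frac{26939}{9001} \approx 2.9929$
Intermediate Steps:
$\frac{37185 + 43632}{49270 - 22267} = \frac{80817}{27003} = 80817 \cdot \frac{1}{27003} = \frac{26939}{9001}$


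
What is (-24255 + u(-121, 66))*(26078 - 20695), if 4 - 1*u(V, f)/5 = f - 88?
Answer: -129864875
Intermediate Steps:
u(V, f) = 460 - 5*f (u(V, f) = 20 - 5*(f - 88) = 20 - 5*(-88 + f) = 20 + (440 - 5*f) = 460 - 5*f)
(-24255 + u(-121, 66))*(26078 - 20695) = (-24255 + (460 - 5*66))*(26078 - 20695) = (-24255 + (460 - 330))*5383 = (-24255 + 130)*5383 = -24125*5383 = -129864875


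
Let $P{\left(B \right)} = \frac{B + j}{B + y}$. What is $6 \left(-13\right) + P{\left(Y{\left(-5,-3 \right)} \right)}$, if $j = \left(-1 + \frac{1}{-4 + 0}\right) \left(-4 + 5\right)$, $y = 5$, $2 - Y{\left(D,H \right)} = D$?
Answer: $- \frac{3721}{48} \approx -77.521$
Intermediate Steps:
$Y{\left(D,H \right)} = 2 - D$
$j = - \frac{5}{4}$ ($j = \left(-1 + \frac{1}{-4}\right) 1 = \left(-1 - \frac{1}{4}\right) 1 = \left(- \frac{5}{4}\right) 1 = - \frac{5}{4} \approx -1.25$)
$P{\left(B \right)} = \frac{- \frac{5}{4} + B}{5 + B}$ ($P{\left(B \right)} = \frac{B - \frac{5}{4}}{B + 5} = \frac{- \frac{5}{4} + B}{5 + B}$)
$6 \left(-13\right) + P{\left(Y{\left(-5,-3 \right)} \right)} = 6 \left(-13\right) + \frac{- \frac{5}{4} + \left(2 - -5\right)}{5 + \left(2 - -5\right)} = -78 + \frac{- \frac{5}{4} + \left(2 + 5\right)}{5 + \left(2 + 5\right)} = -78 + \frac{- \frac{5}{4} + 7}{5 + 7} = -78 + \frac{1}{12} \cdot \frac{23}{4} = -78 + \frac{23}{48} = - \frac{3721}{48}$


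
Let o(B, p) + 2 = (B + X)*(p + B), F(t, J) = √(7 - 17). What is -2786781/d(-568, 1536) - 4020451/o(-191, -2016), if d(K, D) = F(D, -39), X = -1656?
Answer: -4020451/4076327 + 2786781*I*√10/10 ≈ -0.98629 + 8.8126e+5*I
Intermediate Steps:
F(t, J) = I*√10 (F(t, J) = √(-10) = I*√10)
d(K, D) = I*√10
o(B, p) = -2 + (-1656 + B)*(B + p) (o(B, p) = -2 + (B - 1656)*(p + B) = -2 + (-1656 + B)*(B + p))
-2786781/d(-568, 1536) - 4020451/o(-191, -2016) = -2786781*(-I*√10/10) - 4020451/(-2 + (-191)² - 1656*(-191) - 1656*(-2016) - 191*(-2016)) = -(-2786781)*I*√10/10 - 4020451/(-2 + 36481 + 316296 + 3338496 + 385056) = 2786781*I*√10/10 - 4020451/4076327 = -4020451/4076327 + 2786781*I*√10/10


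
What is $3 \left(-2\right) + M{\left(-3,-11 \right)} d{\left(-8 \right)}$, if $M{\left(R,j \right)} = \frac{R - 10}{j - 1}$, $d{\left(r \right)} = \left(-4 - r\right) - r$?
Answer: $7$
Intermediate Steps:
$d{\left(r \right)} = -4 - 2 r$
$M{\left(R,j \right)} = \frac{-10 + R}{-1 + j}$
$3 \left(-2\right) + M{\left(-3,-11 \right)} d{\left(-8 \right)} = 3 \left(-2\right) + \frac{-10 - 3}{-1 - 11} \left(-4 - -16\right) = -6 + \frac{1}{-12} \left(-13\right) \left(-4 + 16\right) = -6 + \left(- \frac{1}{12}\right) \left(-13\right) 12 = -6 + \frac{13}{12} \cdot 12 = -6 + 13 = 7$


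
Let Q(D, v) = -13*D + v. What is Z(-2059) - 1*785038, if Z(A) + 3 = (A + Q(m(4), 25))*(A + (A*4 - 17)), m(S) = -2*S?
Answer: 19117119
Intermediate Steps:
Q(D, v) = v - 13*D
Z(A) = -3 + (-17 + 5*A)*(129 + A) (Z(A) = -3 + (A + (25 - (-26)*4))*(A + (A*4 - 17)) = -3 + (A + (25 - 13*(-8)))*(A + (4*A - 17)) = -3 + (A + (25 + 104))*(A + (-17 + 4*A)) = -3 + (A + 129)*(-17 + 5*A) = -3 + (129 + A)*(-17 + 5*A) = -3 + (-17 + 5*A)*(129 + A))
Z(-2059) - 1*785038 = (-2196 + 5*(-2059)**2 + 628*(-2059)) - 1*785038 = (-2196 + 5*4239481 - 1293052) - 785038 = (-2196 + 21197405 - 1293052) - 785038 = 19902157 - 785038 = 19117119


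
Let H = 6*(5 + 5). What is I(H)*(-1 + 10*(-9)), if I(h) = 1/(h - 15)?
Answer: -91/45 ≈ -2.0222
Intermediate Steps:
H = 60 (H = 6*10 = 60)
I(h) = 1/(-15 + h)
I(H)*(-1 + 10*(-9)) = (-1 + 10*(-9))/(-15 + 60) = (-1 - 90)/45 = (1/45)*(-91) = -91/45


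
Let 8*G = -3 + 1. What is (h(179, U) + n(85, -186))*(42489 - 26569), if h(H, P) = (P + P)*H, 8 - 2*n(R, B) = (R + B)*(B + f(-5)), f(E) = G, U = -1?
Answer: -155373230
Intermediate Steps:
G = -¼ (G = (-3 + 1)/8 = (⅛)*(-2) = -¼ ≈ -0.25000)
f(E) = -¼
n(R, B) = 4 - (-¼ + B)*(B + R)/2 (n(R, B) = 4 - (R + B)*(B - ¼)/2 = 4 - (B + R)*(-¼ + B)/2 = 4 - (-¼ + B)*(B + R)/2)
h(H, P) = 2*H*P (h(H, P) = (2*P)*H = 2*H*P)
(h(179, U) + n(85, -186))*(42489 - 26569) = (2*179*(-1) + (4 - ½*(-186)² + (⅛)*(-186) + (⅛)*85 - ½*(-186)*85))*(42489 - 26569) = (-358 + (4 - ½*34596 - 93/4 + 85/8 + 7905))*15920 = (-358 + (4 - 17298 - 93/4 + 85/8 + 7905))*15920 = (-358 - 75213/8)*15920 = -78077/8*15920 = -155373230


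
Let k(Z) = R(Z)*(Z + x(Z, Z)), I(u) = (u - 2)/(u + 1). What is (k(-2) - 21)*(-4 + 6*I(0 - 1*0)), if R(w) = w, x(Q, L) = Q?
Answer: 208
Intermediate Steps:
I(u) = (-2 + u)/(1 + u)
k(Z) = 2*Z² (k(Z) = Z*(Z + Z) = Z*(2*Z) = 2*Z²)
(k(-2) - 21)*(-4 + 6*I(0 - 1*0)) = (2*(-2)² - 21)*(-4 + 6*((-2 + (0 - 1*0))/(1 + (0 - 1*0)))) = (2*4 - 21)*(-4 + 6*((-2 + (0 + 0))/(1 + (0 + 0)))) = (8 - 21)*(-4 + 6*((-2 + 0)/(1 + 0))) = -13*(-4 + 6*(-2/1)) = -13*(-4 + 6*(1*(-2))) = -13*(-4 + 6*(-2)) = -13*(-4 - 12) = -13*(-16) = 208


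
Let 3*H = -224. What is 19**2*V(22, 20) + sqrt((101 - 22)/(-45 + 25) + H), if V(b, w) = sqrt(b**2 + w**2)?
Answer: 722*sqrt(221) + I*sqrt(70755)/30 ≈ 10733.0 + 8.8666*I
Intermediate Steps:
H = -224/3 (H = (1/3)*(-224) = -224/3 ≈ -74.667)
19**2*V(22, 20) + sqrt((101 - 22)/(-45 + 25) + H) = 19**2*sqrt(22**2 + 20**2) + sqrt((101 - 22)/(-45 + 25) - 224/3) = 361*sqrt(484 + 400) + sqrt(79/(-20) - 224/3) = 361*sqrt(884) + sqrt(79*(-1/20) - 224/3) = 361*(2*sqrt(221)) + sqrt(-79/20 - 224/3) = 722*sqrt(221) + sqrt(-4717/60) = 722*sqrt(221) + I*sqrt(70755)/30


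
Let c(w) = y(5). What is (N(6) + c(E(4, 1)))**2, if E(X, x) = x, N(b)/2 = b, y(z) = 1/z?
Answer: 3721/25 ≈ 148.84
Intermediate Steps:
N(b) = 2*b
c(w) = 1/5
(N(6) + c(E(4, 1)))**2 = (2*6 + 1/5)**2 = (12 + 1/5)**2 = (61/5)**2 = 3721/25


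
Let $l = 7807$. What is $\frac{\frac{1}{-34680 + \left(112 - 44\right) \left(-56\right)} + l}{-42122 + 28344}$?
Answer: $- \frac{300475815}{530287664} \approx -0.56663$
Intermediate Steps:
$\frac{\frac{1}{-34680 + \left(112 - 44\right) \left(-56\right)} + l}{-42122 + 28344} = \frac{\frac{1}{-34680 + \left(112 - 44\right) \left(-56\right)} + 7807}{-42122 + 28344} = \frac{\frac{1}{-34680 + 68 \left(-56\right)} + 7807}{-13778} = \left(\frac{1}{-34680 - 3808} + 7807\right) \left(- \frac{1}{13778}\right) = \left(\frac{1}{-38488} + 7807\right) \left(- \frac{1}{13778}\right) = \left(- \frac{1}{38488} + 7807\right) \left(- \frac{1}{13778}\right) = \frac{300475815}{38488} \left(- \frac{1}{13778}\right) = - \frac{300475815}{530287664}$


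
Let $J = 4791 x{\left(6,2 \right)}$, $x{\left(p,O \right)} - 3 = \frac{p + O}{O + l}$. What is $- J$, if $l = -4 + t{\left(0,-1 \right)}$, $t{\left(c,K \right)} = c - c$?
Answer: $4791$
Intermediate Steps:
$t{\left(c,K \right)} = 0$
$l = -4$ ($l = -4 + 0 = -4$)
$x{\left(p,O \right)} = 3 + \frac{O + p}{-4 + O}$ ($x{\left(p,O \right)} = 3 + \frac{p + O}{O - 4} = 3 + \frac{O + p}{-4 + O}$)
$J = -4791$ ($J = 4791 \frac{-12 + 6 + 4 \cdot 2}{-4 + 2} = 4791 \frac{-12 + 6 + 8}{-2} = 4791 \left(\left(- \frac{1}{2}\right) 2\right) = 4791 \left(-1\right) = -4791$)
$- J = \left(-1\right) \left(-4791\right) = 4791$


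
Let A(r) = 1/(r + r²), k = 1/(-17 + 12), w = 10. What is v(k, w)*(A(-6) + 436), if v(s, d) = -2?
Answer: -13081/15 ≈ -872.07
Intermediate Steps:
k = -⅕ (k = 1/(-5) = -⅕ ≈ -0.20000)
v(k, w)*(A(-6) + 436) = -2*(1/((-6)*(1 - 6)) + 436) = -2*(-⅙/(-5) + 436) = -2*(-⅙*(-⅕) + 436) = -2*(1/30 + 436) = -2*13081/30 = -13081/15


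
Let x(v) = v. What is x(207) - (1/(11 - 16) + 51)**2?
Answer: -59341/25 ≈ -2373.6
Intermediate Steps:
x(207) - (1/(11 - 16) + 51)**2 = 207 - (1/(11 - 16) + 51)**2 = 207 - (1/(-5) + 51)**2 = 207 - (-1/5 + 51)**2 = 207 - (254/5)**2 = 207 - 1*64516/25 = 207 - 64516/25 = -59341/25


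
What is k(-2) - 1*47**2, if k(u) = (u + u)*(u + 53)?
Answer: -2413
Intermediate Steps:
k(u) = 2*u*(53 + u) (k(u) = (2*u)*(53 + u) = 2*u*(53 + u))
k(-2) - 1*47**2 = 2*(-2)*(53 - 2) - 1*47**2 = 2*(-2)*51 - 1*2209 = -204 - 2209 = -2413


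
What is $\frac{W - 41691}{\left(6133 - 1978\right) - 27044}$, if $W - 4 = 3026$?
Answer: $\frac{38661}{22889} \approx 1.6891$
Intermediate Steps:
$W = 3030$ ($W = 4 + 3026 = 3030$)
$\frac{W - 41691}{\left(6133 - 1978\right) - 27044} = \frac{3030 - 41691}{\left(6133 - 1978\right) - 27044} = - \frac{38661}{4155 - 27044} = - \frac{38661}{-22889} = \left(-38661\right) \left(- \frac{1}{22889}\right) = \frac{38661}{22889}$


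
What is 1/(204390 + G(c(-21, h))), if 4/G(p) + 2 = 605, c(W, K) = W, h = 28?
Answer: 603/123247174 ≈ 4.8926e-6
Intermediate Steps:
G(p) = 4/603 (G(p) = 4/(-2 + 605) = 4/603)
1/(204390 + G(c(-21, h))) = 1/(204390 + 4/603) = 1/(123247174/603) = 603/123247174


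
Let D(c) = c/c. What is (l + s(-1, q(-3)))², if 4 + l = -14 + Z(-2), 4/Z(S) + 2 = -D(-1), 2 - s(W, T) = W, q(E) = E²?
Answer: 2401/9 ≈ 266.78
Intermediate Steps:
D(c) = 1
s(W, T) = 2 - W
Z(S) = -4/3 (Z(S) = 4/(-2 - 1*1) = 4/(-2 - 1) = 4/(-3) = 4*(-⅓) = -4/3)
l = -58/3 (l = -4 + (-14 - 4/3) = -4 - 46/3 = -58/3 ≈ -19.333)
(l + s(-1, q(-3)))² = (-58/3 + (2 - 1*(-1)))² = (-58/3 + (2 + 1))² = (-58/3 + 3)² = (-49/3)² = 2401/9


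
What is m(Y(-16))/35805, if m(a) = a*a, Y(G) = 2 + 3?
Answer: 5/7161 ≈ 0.00069823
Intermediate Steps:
Y(G) = 5
m(a) = a²
m(Y(-16))/35805 = 5²/35805 = 25*(1/35805) = 5/7161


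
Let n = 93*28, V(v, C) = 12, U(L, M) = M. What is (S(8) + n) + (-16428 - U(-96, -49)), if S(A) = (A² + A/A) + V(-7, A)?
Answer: -13698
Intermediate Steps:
n = 2604
S(A) = 13 + A² (S(A) = (A² + A/A) + 12 = (A² + 1) + 12 = (1 + A²) + 12 = 13 + A²)
(S(8) + n) + (-16428 - U(-96, -49)) = ((13 + 8²) + 2604) + (-16428 - 1*(-49)) = ((13 + 64) + 2604) + (-16428 + 49) = (77 + 2604) - 16379 = 2681 - 16379 = -13698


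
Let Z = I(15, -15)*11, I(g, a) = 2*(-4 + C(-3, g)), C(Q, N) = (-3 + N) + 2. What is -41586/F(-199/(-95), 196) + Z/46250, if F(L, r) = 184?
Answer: -96165601/425500 ≈ -226.01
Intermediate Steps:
C(Q, N) = -1 + N
I(g, a) = -10 + 2*g (I(g, a) = 2*(-4 + (-1 + g)) = 2*(-5 + g) = -10 + 2*g)
Z = 220 (Z = (-10 + 2*15)*11 = (-10 + 30)*11 = 20*11 = 220)
-41586/F(-199/(-95), 196) + Z/46250 = -41586/184 + 220/46250 = -41586*1/184 + 220*(1/46250) = -20793/92 + 22/4625 = -96165601/425500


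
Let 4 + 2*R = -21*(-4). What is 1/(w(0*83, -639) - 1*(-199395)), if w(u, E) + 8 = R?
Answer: 1/199427 ≈ 5.0144e-6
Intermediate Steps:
R = 40 (R = -2 + (-21*(-4))/2 = -2 + (½)*84 = -2 + 42 = 40)
w(u, E) = 32 (w(u, E) = -8 + 40 = 32)
1/(w(0*83, -639) - 1*(-199395)) = 1/(32 - 1*(-199395)) = 1/(32 + 199395) = 1/199427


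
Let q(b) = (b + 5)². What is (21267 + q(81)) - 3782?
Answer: 24881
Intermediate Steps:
q(b) = (5 + b)²
(21267 + q(81)) - 3782 = (21267 + (5 + 81)²) - 3782 = (21267 + 86²) - 3782 = (21267 + 7396) - 3782 = 28663 - 3782 = 24881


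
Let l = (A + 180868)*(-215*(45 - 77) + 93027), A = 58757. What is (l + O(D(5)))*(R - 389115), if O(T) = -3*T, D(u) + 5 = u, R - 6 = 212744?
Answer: -4222215996429375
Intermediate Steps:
R = 212750 (R = 6 + 212744 = 212750)
D(u) = -5 + u
l = 23940214875 (l = (58757 + 180868)*(-215*(45 - 77) + 93027) = 239625*(-215*(-32) + 93027) = 239625*(6880 + 93027) = 239625*99907 = 23940214875)
(l + O(D(5)))*(R - 389115) = (23940214875 - 3*(-5 + 5))*(212750 - 389115) = (23940214875 - 3*0)*(-176365) = (23940214875 + 0)*(-176365) = 23940214875*(-176365) = -4222215996429375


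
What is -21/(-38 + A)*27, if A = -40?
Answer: 189/26 ≈ 7.2692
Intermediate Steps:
-21/(-38 + A)*27 = -21/(-38 - 40)*27 = -21/(-78)*27 = -21*(-1/78)*27 = (7/26)*27 = 189/26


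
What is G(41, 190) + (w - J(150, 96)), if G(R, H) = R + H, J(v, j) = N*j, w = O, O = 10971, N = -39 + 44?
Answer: 10722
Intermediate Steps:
N = 5
w = 10971
J(v, j) = 5*j
G(R, H) = H + R
G(41, 190) + (w - J(150, 96)) = (190 + 41) + (10971 - 5*96) = 231 + (10971 - 1*480) = 231 + (10971 - 480) = 231 + 10491 = 10722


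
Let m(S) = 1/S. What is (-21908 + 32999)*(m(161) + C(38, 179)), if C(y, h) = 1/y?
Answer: 2207109/6118 ≈ 360.76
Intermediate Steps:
(-21908 + 32999)*(m(161) + C(38, 179)) = (-21908 + 32999)*(1/161 + 1/38) = 11091*(1/161 + 1/38) = 11091*(199/6118) = 2207109/6118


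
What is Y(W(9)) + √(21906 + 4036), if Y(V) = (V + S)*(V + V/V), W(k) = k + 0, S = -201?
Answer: -1920 + √25942 ≈ -1758.9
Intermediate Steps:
W(k) = k
Y(V) = (1 + V)*(-201 + V) (Y(V) = (V - 201)*(V + V/V) = (-201 + V)*(V + 1) = (-201 + V)*(1 + V) = (1 + V)*(-201 + V))
Y(W(9)) + √(21906 + 4036) = (-201 + 9² - 200*9) + √(21906 + 4036) = (-201 + 81 - 1800) + √25942 = -1920 + √25942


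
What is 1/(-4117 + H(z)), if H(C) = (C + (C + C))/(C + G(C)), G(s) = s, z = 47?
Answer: -2/8231 ≈ -0.00024298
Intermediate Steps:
H(C) = 3/2 (H(C) = (C + (C + C))/(C + C) = (C + 2*C)/((2*C)) = (3*C)*(1/(2*C)) = 3/2)
1/(-4117 + H(z)) = 1/(-4117 + 3/2) = 1/(-8231/2) = -2/8231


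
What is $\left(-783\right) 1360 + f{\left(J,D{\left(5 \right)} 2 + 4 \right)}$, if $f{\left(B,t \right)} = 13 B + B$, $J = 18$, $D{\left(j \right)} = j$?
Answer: $-1064628$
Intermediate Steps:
$f{\left(B,t \right)} = 14 B$
$\left(-783\right) 1360 + f{\left(J,D{\left(5 \right)} 2 + 4 \right)} = \left(-783\right) 1360 + 14 \cdot 18 = -1064880 + 252 = -1064628$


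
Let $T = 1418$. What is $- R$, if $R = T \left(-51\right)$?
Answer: $72318$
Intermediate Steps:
$R = -72318$ ($R = 1418 \left(-51\right) = -72318$)
$- R = \left(-1\right) \left(-72318\right) = 72318$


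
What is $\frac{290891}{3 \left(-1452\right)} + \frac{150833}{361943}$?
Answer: $- \frac{104628932665}{1576623708} \approx -66.363$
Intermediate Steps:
$\frac{290891}{3 \left(-1452\right)} + \frac{150833}{361943} = \frac{290891}{-4356} + 150833 \cdot \frac{1}{361943} = 290891 \left(- \frac{1}{4356}\right) + \frac{150833}{361943} = - \frac{290891}{4356} + \frac{150833}{361943} = - \frac{104628932665}{1576623708}$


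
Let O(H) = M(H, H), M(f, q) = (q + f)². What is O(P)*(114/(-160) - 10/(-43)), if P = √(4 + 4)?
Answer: -3302/215 ≈ -15.358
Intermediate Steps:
P = 2*√2 (P = √8 = 2*√2 ≈ 2.8284)
M(f, q) = (f + q)²
O(H) = 4*H² (O(H) = (H + H)² = (2*H)² = 4*H²)
O(P)*(114/(-160) - 10/(-43)) = (4*(2*√2)²)*(114/(-160) - 10/(-43)) = (4*8)*(114*(-1/160) - 10*(-1/43)) = 32*(-57/80 + 10/43) = 32*(-1651/3440) = -3302/215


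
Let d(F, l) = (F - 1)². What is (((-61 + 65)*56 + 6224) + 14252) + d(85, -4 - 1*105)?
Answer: 27756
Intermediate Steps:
d(F, l) = (-1 + F)²
(((-61 + 65)*56 + 6224) + 14252) + d(85, -4 - 1*105) = (((-61 + 65)*56 + 6224) + 14252) + (-1 + 85)² = ((4*56 + 6224) + 14252) + 84² = ((224 + 6224) + 14252) + 7056 = (6448 + 14252) + 7056 = 20700 + 7056 = 27756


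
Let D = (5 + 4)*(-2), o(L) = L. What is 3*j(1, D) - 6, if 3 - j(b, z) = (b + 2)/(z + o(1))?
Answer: 60/17 ≈ 3.5294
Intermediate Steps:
D = -18 (D = 9*(-2) = -18)
j(b, z) = 3 - (2 + b)/(1 + z) (j(b, z) = 3 - (b + 2)/(z + 1) = 3 - (2 + b)/(1 + z))
3*j(1, D) - 6 = 3*((1 - 1*1 + 3*(-18))/(1 - 18)) - 6 = 3*((1 - 1 - 54)/(-17)) - 6 = 3*(-1/17*(-54)) - 6 = 3*(54/17) - 6 = 162/17 - 6 = 60/17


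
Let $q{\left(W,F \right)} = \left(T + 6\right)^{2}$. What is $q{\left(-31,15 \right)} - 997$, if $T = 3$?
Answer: $-916$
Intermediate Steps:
$q{\left(W,F \right)} = 81$ ($q{\left(W,F \right)} = \left(3 + 6\right)^{2} = 9^{2} = 81$)
$q{\left(-31,15 \right)} - 997 = 81 - 997 = -916$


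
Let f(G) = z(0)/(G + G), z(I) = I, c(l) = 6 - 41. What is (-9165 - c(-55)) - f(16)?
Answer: -9130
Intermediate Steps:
c(l) = -35
f(G) = 0 (f(G) = 0/(G + G) = 0/(2*G) = (1/(2*G))*0 = 0)
(-9165 - c(-55)) - f(16) = (-9165 - 1*(-35)) - 1*0 = (-9165 + 35) + 0 = -9130 + 0 = -9130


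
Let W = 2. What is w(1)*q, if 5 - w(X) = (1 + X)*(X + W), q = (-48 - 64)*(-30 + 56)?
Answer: 2912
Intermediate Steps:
q = -2912 (q = -112*26 = -2912)
w(X) = 5 - (1 + X)*(2 + X) (w(X) = 5 - (1 + X)*(X + 2) = 5 - (1 + X)*(2 + X))
w(1)*q = (3 - 1*1**2 - 3*1)*(-2912) = (3 - 1*1 - 3)*(-2912) = (3 - 1 - 3)*(-2912) = -1*(-2912) = 2912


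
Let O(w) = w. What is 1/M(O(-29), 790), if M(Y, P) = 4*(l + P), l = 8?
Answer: 1/3192 ≈ 0.00031328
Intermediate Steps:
M(Y, P) = 32 + 4*P (M(Y, P) = 4*(8 + P) = 32 + 4*P)
1/M(O(-29), 790) = 1/(32 + 4*790) = 1/(32 + 3160) = 1/3192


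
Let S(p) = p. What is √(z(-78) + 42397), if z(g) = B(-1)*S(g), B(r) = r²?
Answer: √42319 ≈ 205.72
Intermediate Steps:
z(g) = g (z(g) = (-1)²*g = 1*g = g)
√(z(-78) + 42397) = √(-78 + 42397) = √42319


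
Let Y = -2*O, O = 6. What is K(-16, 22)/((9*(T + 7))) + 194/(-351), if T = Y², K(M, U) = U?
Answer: -28436/53001 ≈ -0.53652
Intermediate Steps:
Y = -12 (Y = -2*6 = -12)
T = 144 (T = (-12)² = 144)
K(-16, 22)/((9*(T + 7))) + 194/(-351) = 22/((9*(144 + 7))) + 194/(-351) = 22/((9*151)) + 194*(-1/351) = 22/1359 - 194/351 = -28436/53001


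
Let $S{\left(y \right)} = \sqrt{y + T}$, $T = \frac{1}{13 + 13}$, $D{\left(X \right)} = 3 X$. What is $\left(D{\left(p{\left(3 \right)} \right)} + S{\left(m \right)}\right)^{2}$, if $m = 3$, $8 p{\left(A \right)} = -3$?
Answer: $\frac{3581}{832} - \frac{9 \sqrt{2054}}{104} \approx 0.38207$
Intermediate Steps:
$p{\left(A \right)} = - \frac{3}{8}$ ($p{\left(A \right)} = \frac{1}{8} \left(-3\right) = - \frac{3}{8}$)
$T = \frac{1}{26} \approx 0.038462$
$S{\left(y \right)} = \sqrt{\frac{1}{26} + y}$ ($S{\left(y \right)} = \sqrt{y + \frac{1}{26}} = \sqrt{\frac{1}{26} + y}$)
$\left(D{\left(p{\left(3 \right)} \right)} + S{\left(m \right)}\right)^{2} = \left(3 \left(- \frac{3}{8}\right) + \frac{\sqrt{26 + 676 \cdot 3}}{26}\right)^{2} = \left(- \frac{9}{8} + \frac{\sqrt{26 + 2028}}{26}\right)^{2} = \left(- \frac{9}{8} + \frac{\sqrt{2054}}{26}\right)^{2}$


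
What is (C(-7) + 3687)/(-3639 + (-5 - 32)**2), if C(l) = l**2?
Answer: -1868/1135 ≈ -1.6458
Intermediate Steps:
(C(-7) + 3687)/(-3639 + (-5 - 32)**2) = ((-7)**2 + 3687)/(-3639 + (-5 - 32)**2) = (49 + 3687)/(-3639 + (-37)**2) = 3736/(-3639 + 1369) = 3736/(-2270) = 3736*(-1/2270) = -1868/1135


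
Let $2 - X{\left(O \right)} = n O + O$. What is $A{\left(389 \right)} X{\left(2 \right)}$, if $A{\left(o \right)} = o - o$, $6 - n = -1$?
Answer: $0$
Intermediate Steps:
$n = 7$ ($n = 6 - -1 = 6 + 1 = 7$)
$A{\left(o \right)} = 0$
$X{\left(O \right)} = 2 - 8 O$ ($X{\left(O \right)} = 2 - \left(7 O + O\right) = 2 - 8 O$)
$A{\left(389 \right)} X{\left(2 \right)} = 0 \left(2 - 16\right) = 0 \left(-14\right) = 0$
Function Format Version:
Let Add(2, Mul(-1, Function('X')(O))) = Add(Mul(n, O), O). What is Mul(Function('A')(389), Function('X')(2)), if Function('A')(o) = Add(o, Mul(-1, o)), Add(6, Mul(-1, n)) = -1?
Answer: 0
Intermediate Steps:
n = 7 (n = Add(6, Mul(-1, -1)) = Add(6, 1) = 7)
Function('A')(o) = 0
Function('X')(O) = Add(2, Mul(-8, O)) (Function('X')(O) = Add(2, Mul(-1, Add(Mul(7, O), O))) = Add(2, Mul(-1, Mul(8, O))) = Add(2, Mul(-8, O)))
Mul(Function('A')(389), Function('X')(2)) = Mul(0, Add(2, Mul(-8, 2))) = Mul(0, Add(2, -16)) = Mul(0, -14) = 0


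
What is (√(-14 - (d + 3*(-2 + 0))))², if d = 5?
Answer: -13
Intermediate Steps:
(√(-14 - (d + 3*(-2 + 0))))² = (√(-14 - (5 + 3*(-2 + 0))))² = (√(-14 - (5 + 3*(-2))))² = (√(-14 - (5 - 6)))² = (√(-14 - 1*(-1)))² = (√(-14 + 1))² = (√(-13))² = (I*√13)² = -13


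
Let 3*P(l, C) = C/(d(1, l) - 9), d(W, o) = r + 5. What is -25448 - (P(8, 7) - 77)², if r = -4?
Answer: -18099073/576 ≈ -31422.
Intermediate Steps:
d(W, o) = 1 (d(W, o) = -4 + 5 = 1)
P(l, C) = -C/24 (P(l, C) = (C/(1 - 9))/3 = (C/(-8))/3 = (-C/8)/3 = -C/24)
-25448 - (P(8, 7) - 77)² = -25448 - (-1/24*7 - 77)² = -25448 - (-7/24 - 77)² = -25448 - (-1855/24)² = -25448 - 1*3441025/576 = -25448 - 3441025/576 = -18099073/576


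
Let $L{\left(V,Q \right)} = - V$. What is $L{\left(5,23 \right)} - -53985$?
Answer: $53980$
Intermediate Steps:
$L{\left(5,23 \right)} - -53985 = \left(-1\right) 5 - -53985 = -5 + 53985 = 53980$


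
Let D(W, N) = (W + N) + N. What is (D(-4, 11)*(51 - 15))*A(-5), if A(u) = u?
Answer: -3240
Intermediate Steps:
D(W, N) = W + 2*N (D(W, N) = (N + W) + N = W + 2*N)
(D(-4, 11)*(51 - 15))*A(-5) = ((-4 + 2*11)*(51 - 15))*(-5) = ((-4 + 22)*36)*(-5) = (18*36)*(-5) = 648*(-5) = -3240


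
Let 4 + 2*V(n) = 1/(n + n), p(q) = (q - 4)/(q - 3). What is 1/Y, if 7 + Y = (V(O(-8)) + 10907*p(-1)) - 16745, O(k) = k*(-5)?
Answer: -160/499239 ≈ -0.00032049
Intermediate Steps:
p(q) = (-4 + q)/(-3 + q)
O(k) = -5*k
V(n) = -2 + 1/(4*n) (V(n) = -2 + 1/(2*(n + n)) = -2 + 1/(2*((2*n))) = -2 + (1/(2*n))/2 = -2 + 1/(4*n))
Y = -499239/160 (Y = -7 + (((-2 + 1/(4*((-5*(-8))))) + 10907*((-4 - 1)/(-3 - 1))) - 16745) = -7 + (((-2 + (¼)/40) + 10907*(-5/(-4))) - 16745) = -7 + (((-2 + (¼)*(1/40)) + 10907*(-¼*(-5))) - 16745) = -7 + (((-2 + 1/160) + 10907*(5/4)) - 16745) = -7 + ((-319/160 + 54535/4) - 16745) = -7 + (2181081/160 - 16745) = -7 - 498119/160 = -499239/160 ≈ -3120.2)
1/Y = 1/(-499239/160) = -160/499239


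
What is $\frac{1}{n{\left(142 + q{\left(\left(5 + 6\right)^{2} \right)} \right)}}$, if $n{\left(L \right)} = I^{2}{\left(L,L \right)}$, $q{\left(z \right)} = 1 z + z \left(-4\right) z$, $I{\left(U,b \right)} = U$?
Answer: $\frac{1}{3399006601} \approx 2.942 \cdot 10^{-10}$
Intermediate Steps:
$q{\left(z \right)} = z - 4 z^{2}$ ($q{\left(z \right)} = z + - 4 z z = z - 4 z^{2}$)
$n{\left(L \right)} = L^{2}$
$\frac{1}{n{\left(142 + q{\left(\left(5 + 6\right)^{2} \right)} \right)}} = \frac{1}{\left(142 + \left(5 + 6\right)^{2} \left(1 - 4 \left(5 + 6\right)^{2}\right)\right)^{2}} = \frac{1}{\left(142 + 11^{2} \left(1 - 4 \cdot 11^{2}\right)\right)^{2}} = \frac{1}{\left(142 + 121 \left(1 - 484\right)\right)^{2}} = \frac{1}{\left(142 + 121 \left(-483\right)\right)^{2}} = \frac{1}{\left(142 - 58443\right)^{2}} = \frac{1}{\left(-58301\right)^{2}} = \frac{1}{3399006601}$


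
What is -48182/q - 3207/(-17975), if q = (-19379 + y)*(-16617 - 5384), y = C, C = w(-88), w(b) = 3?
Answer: 683125185691/3831293741800 ≈ 0.17830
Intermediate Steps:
C = 3
y = 3
q = 426291376 (q = (-19379 + 3)*(-16617 - 5384) = -19376*(-22001) = 426291376)
-48182/q - 3207/(-17975) = -48182/426291376 - 3207/(-17975) = -48182*1/426291376 - 3207*(-1/17975) = -24091/213145688 + 3207/17975 = 683125185691/3831293741800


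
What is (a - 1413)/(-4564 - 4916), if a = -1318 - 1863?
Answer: 2297/4740 ≈ 0.48460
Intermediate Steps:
a = -3181
(a - 1413)/(-4564 - 4916) = (-3181 - 1413)/(-4564 - 4916) = -4594/(-9480) = -4594*(-1/9480) = 2297/4740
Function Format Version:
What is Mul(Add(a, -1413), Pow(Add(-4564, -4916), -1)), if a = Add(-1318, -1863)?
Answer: Rational(2297, 4740) ≈ 0.48460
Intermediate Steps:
a = -3181
Mul(Add(a, -1413), Pow(Add(-4564, -4916), -1)) = Mul(Add(-3181, -1413), Pow(Add(-4564, -4916), -1)) = Mul(-4594, Pow(-9480, -1)) = Mul(-4594, Rational(-1, 9480)) = Rational(2297, 4740)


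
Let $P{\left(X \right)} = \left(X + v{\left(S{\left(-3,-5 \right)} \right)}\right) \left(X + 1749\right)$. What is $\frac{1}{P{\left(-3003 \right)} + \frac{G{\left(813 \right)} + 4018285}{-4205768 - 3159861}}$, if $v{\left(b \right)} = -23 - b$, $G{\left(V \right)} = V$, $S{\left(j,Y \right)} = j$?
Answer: $\frac{7365629}{27921931750520} \approx 2.6379 \cdot 10^{-7}$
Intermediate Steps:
$P{\left(X \right)} = \left(-20 + X\right) \left(1749 + X\right)$ ($P{\left(X \right)} = \left(X - 20\right) \left(X + 1749\right) = \left(X + \left(-23 + 3\right)\right) \left(1749 + X\right) = \left(X - 20\right) \left(1749 + X\right) = \left(-20 + X\right) \left(1749 + X\right)$)
$\frac{1}{P{\left(-3003 \right)} + \frac{G{\left(813 \right)} + 4018285}{-4205768 - 3159861}} = \frac{1}{\left(-34980 + \left(-3003\right)^{2} + 1729 \left(-3003\right)\right) + \frac{813 + 4018285}{-4205768 - 3159861}} = \frac{1}{\left(-34980 + 9018009 - 5192187\right) + \frac{4019098}{-7365629}} = \frac{1}{3790842 + 4019098 \left(- \frac{1}{7365629}\right)} = \frac{1}{3790842 - \frac{4019098}{7365629}} = \frac{1}{\frac{27921931750520}{7365629}} = \frac{7365629}{27921931750520}$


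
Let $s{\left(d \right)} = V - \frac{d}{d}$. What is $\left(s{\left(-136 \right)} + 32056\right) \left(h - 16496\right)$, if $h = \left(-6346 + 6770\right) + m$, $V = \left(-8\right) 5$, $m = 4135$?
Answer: $-382163055$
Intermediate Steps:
$V = -40$
$h = 4559$ ($h = \left(-6346 + 6770\right) + 4135 = 424 + 4135 = 4559$)
$s{\left(d \right)} = -41$ ($s{\left(d \right)} = -40 - \frac{d}{d} = -40 - 1 = -41$)
$\left(s{\left(-136 \right)} + 32056\right) \left(h - 16496\right) = \left(-41 + 32056\right) \left(4559 - 16496\right) = 32015 \left(-11937\right) = -382163055$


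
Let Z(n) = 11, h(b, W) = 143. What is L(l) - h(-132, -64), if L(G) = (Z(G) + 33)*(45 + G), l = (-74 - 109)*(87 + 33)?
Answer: -964403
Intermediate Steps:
l = -21960 (l = -183*120 = -21960)
L(G) = 1980 + 44*G (L(G) = (11 + 33)*(45 + G) = 44*(45 + G) = 1980 + 44*G)
L(l) - h(-132, -64) = (1980 + 44*(-21960)) - 1*143 = (1980 - 966240) - 143 = -964260 - 143 = -964403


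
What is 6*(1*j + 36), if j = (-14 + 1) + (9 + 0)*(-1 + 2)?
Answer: 192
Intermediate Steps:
j = -4 (j = -13 + 9*1 = -13 + 9 = -4)
6*(1*j + 36) = 6*(1*(-4) + 36) = 6*(-4 + 36) = 6*32 = 192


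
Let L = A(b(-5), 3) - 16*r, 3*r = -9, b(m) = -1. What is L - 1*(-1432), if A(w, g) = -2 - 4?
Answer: 1474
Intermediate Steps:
r = -3 (r = (⅓)*(-9) = -3)
A(w, g) = -6
L = 42 (L = -6 - 16*(-3) = -6 + 48 = 42)
L - 1*(-1432) = 42 - 1*(-1432) = 42 + 1432 = 1474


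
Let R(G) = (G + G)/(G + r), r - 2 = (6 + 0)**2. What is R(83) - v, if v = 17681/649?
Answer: -184697/7139 ≈ -25.872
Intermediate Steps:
v = 17681/649 (v = 17681*(1/649) = 17681/649 ≈ 27.243)
r = 38 (r = 2 + (6 + 0)**2 = 2 + 6**2 = 2 + 36 = 38)
R(G) = 2*G/(38 + G) (R(G) = (G + G)/(G + 38) = (2*G)/(38 + G) = 2*G/(38 + G))
R(83) - v = 2*83/(38 + 83) - 1*17681/649 = 2*83/121 - 17681/649 = 2*83*(1/121) - 17681/649 = 166/121 - 17681/649 = -184697/7139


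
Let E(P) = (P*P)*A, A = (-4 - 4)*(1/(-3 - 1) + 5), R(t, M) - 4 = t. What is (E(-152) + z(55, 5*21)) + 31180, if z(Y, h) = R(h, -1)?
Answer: -846663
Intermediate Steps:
R(t, M) = 4 + t
A = -38 (A = -8*(1/(-4) + 5) = -8*(-¼ + 5) = -8*19/4 = -38)
z(Y, h) = 4 + h
E(P) = -38*P² (E(P) = (P*P)*(-38) = P²*(-38) = -38*P²)
(E(-152) + z(55, 5*21)) + 31180 = (-38*(-152)² + (4 + 5*21)) + 31180 = (-38*23104 + (4 + 105)) + 31180 = (-877952 + 109) + 31180 = -877843 + 31180 = -846663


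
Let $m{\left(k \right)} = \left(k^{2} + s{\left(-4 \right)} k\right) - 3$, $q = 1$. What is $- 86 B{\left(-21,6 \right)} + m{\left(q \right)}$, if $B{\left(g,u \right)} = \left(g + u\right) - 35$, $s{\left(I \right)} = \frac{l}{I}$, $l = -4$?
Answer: $4299$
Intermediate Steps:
$s{\left(I \right)} = - \frac{4}{I}$
$B{\left(g,u \right)} = -35 + g + u$
$m{\left(k \right)} = -3 + k + k^{2}$ ($m{\left(k \right)} = \left(k^{2} + - \frac{4}{-4} k\right) - 3 = \left(k^{2} + \left(-4\right) \left(- \frac{1}{4}\right) k\right) - 3 = \left(k^{2} + 1 k\right) - 3 = \left(k^{2} + k\right) - 3 = \left(k + k^{2}\right) - 3 = -3 + k + k^{2}$)
$- 86 B{\left(-21,6 \right)} + m{\left(q \right)} = - 86 \left(-35 - 21 + 6\right) + \left(-3 + 1 + 1^{2}\right) = \left(-86\right) \left(-50\right) + \left(-3 + 1 + 1\right) = 4300 - 1 = 4299$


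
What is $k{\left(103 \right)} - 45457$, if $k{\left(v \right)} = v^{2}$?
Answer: $-34848$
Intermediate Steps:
$k{\left(103 \right)} - 45457 = 103^{2} - 45457 = 10609 - 45457 = -34848$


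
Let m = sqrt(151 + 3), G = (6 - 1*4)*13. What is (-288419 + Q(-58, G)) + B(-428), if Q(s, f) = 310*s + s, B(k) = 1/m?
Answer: -306457 + sqrt(154)/154 ≈ -3.0646e+5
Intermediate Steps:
G = 26 (G = (6 - 4)*13 = 2*13 = 26)
m = sqrt(154) ≈ 12.410
B(k) = sqrt(154)/154 (B(k) = 1/(sqrt(154)) = sqrt(154)/154)
Q(s, f) = 311*s
(-288419 + Q(-58, G)) + B(-428) = (-288419 + 311*(-58)) + sqrt(154)/154 = (-288419 - 18038) + sqrt(154)/154 = -306457 + sqrt(154)/154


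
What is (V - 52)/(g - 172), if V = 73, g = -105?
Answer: -21/277 ≈ -0.075812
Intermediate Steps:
(V - 52)/(g - 172) = (73 - 52)/(-105 - 172) = 21/(-277) = 21*(-1/277) = -21/277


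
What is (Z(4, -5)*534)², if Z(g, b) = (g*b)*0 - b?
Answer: 7128900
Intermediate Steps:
Z(g, b) = -b (Z(g, b) = (b*g)*0 - b = 0 - b = -b)
(Z(4, -5)*534)² = (-1*(-5)*534)² = (5*534)² = 2670² = 7128900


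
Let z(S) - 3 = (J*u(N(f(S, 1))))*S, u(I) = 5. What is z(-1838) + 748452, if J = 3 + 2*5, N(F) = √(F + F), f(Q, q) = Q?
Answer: 628985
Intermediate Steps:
N(F) = √2*√F (N(F) = √(2*F) = √2*√F)
J = 13 (J = 3 + 10 = 13)
z(S) = 3 + 65*S (z(S) = 3 + (13*5)*S = 3 + 65*S)
z(-1838) + 748452 = (3 + 65*(-1838)) + 748452 = (3 - 119470) + 748452 = -119467 + 748452 = 628985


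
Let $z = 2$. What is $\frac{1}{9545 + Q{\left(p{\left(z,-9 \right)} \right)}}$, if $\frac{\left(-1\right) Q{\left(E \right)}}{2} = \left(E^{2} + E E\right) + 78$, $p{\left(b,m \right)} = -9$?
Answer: $\frac{1}{9065} \approx 0.00011031$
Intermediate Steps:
$Q{\left(E \right)} = -156 - 4 E^{2}$ ($Q{\left(E \right)} = - 2 \left(\left(E^{2} + E E\right) + 78\right) = - 2 \left(\left(E^{2} + E^{2}\right) + 78\right) = - 2 \left(2 E^{2} + 78\right) = - 2 \left(78 + 2 E^{2}\right) = -156 - 4 E^{2}$)
$\frac{1}{9545 + Q{\left(p{\left(z,-9 \right)} \right)}} = \frac{1}{9545 - \left(156 + 4 \left(-9\right)^{2}\right)} = \frac{1}{9545 - 480} = \frac{1}{9065}$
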